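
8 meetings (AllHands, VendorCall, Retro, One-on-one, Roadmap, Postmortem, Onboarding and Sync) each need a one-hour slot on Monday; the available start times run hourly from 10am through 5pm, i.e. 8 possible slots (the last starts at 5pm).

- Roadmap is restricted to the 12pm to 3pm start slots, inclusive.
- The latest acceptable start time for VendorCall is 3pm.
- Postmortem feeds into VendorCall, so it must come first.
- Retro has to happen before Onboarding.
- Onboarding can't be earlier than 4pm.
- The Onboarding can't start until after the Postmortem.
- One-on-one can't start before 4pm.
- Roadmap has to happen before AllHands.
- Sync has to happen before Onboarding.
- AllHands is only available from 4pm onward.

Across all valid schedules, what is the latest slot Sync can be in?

4pm

Downstream work caps Sync at 4pm.
Sync at 4pm is achievable: AllHands in 4pm; One-on-one in 4pm; Retro in 10am; Postmortem in 10am; Onboarding in 5pm; Sync in 4pm; VendorCall in 11am; Roadmap in 12pm.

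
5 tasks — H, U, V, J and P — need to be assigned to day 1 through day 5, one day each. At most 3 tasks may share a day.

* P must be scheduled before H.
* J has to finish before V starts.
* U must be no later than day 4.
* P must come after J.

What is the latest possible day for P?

day 4

Precedence pushes P to at least day 2; downstream work caps P at day 4.
P at day 4 is achievable: V -> day 2; J -> day 1; H -> day 5; U -> day 1; P -> day 4.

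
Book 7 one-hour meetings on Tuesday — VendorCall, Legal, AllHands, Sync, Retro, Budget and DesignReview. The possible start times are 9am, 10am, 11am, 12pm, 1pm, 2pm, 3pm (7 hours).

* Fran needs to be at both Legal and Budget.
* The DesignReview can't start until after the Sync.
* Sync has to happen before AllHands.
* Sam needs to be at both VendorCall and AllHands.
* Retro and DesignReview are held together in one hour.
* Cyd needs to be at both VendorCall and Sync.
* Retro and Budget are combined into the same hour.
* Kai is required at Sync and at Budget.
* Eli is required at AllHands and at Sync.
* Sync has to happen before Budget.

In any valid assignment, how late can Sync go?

Downstream work caps Sync at 2pm.
Sync at 2pm is achievable: DesignReview -> 3pm, Budget -> 3pm, VendorCall -> 9am, Retro -> 3pm, Legal -> 9am, Sync -> 2pm, AllHands -> 3pm.

2pm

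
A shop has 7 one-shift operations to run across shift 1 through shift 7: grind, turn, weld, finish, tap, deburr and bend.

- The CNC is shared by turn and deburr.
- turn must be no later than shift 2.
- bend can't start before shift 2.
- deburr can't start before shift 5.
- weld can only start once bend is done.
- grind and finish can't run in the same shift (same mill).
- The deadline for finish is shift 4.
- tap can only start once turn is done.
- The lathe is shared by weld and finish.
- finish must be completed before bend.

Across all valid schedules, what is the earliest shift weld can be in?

Precedence pushes weld to at least shift 3.
weld at shift 3 is achievable: finish in shift 1, weld in shift 3, bend in shift 2, grind in shift 2, deburr in shift 5, tap in shift 2, turn in shift 1.

shift 3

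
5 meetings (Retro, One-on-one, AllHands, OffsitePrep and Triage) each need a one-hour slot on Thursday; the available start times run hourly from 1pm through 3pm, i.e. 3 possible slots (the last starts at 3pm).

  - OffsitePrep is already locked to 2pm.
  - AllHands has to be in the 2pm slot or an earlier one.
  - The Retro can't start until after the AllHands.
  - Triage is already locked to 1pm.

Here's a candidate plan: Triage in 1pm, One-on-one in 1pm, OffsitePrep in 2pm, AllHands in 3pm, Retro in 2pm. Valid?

Invalid. AllHands has to be in the 2pm slot or an earlier one.

OffsitePrep is already locked to 2pm — holds.
AllHands has to be in the 2pm slot or an earlier one — violated.
Triage is already locked to 1pm — holds.
The Retro can't start until after the AllHands — violated.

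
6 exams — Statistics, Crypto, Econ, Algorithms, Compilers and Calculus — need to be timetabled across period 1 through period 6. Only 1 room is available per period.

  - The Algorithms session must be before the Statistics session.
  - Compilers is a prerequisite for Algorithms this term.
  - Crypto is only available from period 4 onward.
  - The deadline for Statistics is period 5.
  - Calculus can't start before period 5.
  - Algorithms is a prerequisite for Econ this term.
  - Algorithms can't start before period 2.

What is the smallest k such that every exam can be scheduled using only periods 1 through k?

6

The precedence chain requires at least 3 distinct periods.
With at most 1 per period and 6 exams, at least 6 periods are needed.
Calculus can't be placed before period 5, so the schedule must run through at least period 5.
6 works (last occupied period: period 6): for example Compilers in period 1, Econ in period 6, Crypto in period 4, Statistics in period 3, Algorithms in period 2, Calculus in period 5.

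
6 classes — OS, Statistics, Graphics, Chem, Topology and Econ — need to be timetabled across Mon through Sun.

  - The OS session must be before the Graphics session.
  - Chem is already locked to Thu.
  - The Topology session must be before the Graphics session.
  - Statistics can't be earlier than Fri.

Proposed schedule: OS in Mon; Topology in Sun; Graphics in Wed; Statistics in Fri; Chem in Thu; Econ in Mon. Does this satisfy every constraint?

Invalid. The Topology session must be before the Graphics session.

The OS session must be before the Graphics session — holds.
The Topology session must be before the Graphics session — violated.
Statistics can't be earlier than Fri — holds.
Chem is already locked to Thu — holds.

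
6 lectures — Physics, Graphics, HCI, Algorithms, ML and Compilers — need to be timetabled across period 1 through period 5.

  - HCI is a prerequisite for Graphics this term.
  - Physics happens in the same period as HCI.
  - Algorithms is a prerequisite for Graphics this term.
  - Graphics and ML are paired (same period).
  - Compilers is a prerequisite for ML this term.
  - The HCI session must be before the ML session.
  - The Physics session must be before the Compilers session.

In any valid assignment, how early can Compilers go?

Precedence pushes Compilers to at least period 2; downstream work caps Compilers at period 4.
Compilers at period 2 is achievable: HCI -> period 1, Graphics -> period 3, Physics -> period 1, ML -> period 3, Algorithms -> period 1, Compilers -> period 2.

period 2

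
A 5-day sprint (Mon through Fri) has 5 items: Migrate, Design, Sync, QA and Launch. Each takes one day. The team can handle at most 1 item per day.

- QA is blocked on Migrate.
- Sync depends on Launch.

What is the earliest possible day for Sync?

Precedence pushes Sync to at least Tue.
Sync at Tue is achievable: QA=Thu, Migrate=Wed, Design=Fri, Sync=Tue, Launch=Mon.

Tue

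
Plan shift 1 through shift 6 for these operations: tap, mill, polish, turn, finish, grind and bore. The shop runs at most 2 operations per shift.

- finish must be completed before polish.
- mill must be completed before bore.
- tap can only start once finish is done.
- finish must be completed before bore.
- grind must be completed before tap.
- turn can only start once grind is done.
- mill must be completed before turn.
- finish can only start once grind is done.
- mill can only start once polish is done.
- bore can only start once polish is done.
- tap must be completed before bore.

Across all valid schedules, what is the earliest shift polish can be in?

Precedence pushes polish to at least shift 3; downstream work caps polish at shift 4.
polish at shift 3 is achievable: polish in shift 3; grind in shift 1; bore in shift 5; mill in shift 4; turn in shift 5; tap in shift 3; finish in shift 2.

shift 3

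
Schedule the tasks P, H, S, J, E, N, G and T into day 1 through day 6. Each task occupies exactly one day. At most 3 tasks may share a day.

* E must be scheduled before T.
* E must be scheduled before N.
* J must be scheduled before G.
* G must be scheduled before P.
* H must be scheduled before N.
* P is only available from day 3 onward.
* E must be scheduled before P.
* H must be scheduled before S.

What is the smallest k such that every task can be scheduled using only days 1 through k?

The precedence chain requires at least 3 distinct days.
With at most 3 per day and 8 tasks, at least 3 days are needed.
3 works (last occupied day: day 3): for example N=day 2, E=day 1, J=day 1, G=day 2, S=day 2, H=day 1, P=day 3, T=day 3.

3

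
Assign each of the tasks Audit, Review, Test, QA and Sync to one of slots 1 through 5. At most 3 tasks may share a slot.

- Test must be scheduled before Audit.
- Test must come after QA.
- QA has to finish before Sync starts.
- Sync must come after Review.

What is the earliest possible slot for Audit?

Precedence pushes Audit to at least 3.
Audit at 3 is achievable: Sync=2, Test=2, Audit=3, QA=1, Review=1.

3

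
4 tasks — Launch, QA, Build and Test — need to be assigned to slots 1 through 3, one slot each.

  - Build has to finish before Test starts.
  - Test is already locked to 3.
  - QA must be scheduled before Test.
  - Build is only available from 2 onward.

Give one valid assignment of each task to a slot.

QA -> 1; Test -> 3; Build -> 2; Launch -> 1

Checking: Build(2) before Test(3); QA(1) before Test(3); Build=2 in [2,3]; Test=3 in [3,3].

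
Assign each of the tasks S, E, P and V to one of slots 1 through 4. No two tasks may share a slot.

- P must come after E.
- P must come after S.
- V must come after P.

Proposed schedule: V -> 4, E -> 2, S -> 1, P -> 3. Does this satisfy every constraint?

Yes, all constraints hold

P must come after S — holds.
V must come after P — holds.
No two tasks may share a slot — holds.
P must come after E — holds.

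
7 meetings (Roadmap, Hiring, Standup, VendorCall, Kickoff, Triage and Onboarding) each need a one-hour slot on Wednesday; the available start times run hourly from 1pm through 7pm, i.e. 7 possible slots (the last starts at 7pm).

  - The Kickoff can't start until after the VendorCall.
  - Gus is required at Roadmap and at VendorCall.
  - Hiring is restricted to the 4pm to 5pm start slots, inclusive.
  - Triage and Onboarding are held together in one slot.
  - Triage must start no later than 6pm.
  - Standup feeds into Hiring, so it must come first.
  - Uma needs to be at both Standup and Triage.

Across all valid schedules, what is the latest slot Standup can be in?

4pm

Downstream work caps Standup at 4pm.
Standup at 4pm is achievable: Standup in 4pm, Hiring in 5pm, Roadmap in 2pm, Onboarding in 1pm, VendorCall in 1pm, Kickoff in 2pm, Triage in 1pm.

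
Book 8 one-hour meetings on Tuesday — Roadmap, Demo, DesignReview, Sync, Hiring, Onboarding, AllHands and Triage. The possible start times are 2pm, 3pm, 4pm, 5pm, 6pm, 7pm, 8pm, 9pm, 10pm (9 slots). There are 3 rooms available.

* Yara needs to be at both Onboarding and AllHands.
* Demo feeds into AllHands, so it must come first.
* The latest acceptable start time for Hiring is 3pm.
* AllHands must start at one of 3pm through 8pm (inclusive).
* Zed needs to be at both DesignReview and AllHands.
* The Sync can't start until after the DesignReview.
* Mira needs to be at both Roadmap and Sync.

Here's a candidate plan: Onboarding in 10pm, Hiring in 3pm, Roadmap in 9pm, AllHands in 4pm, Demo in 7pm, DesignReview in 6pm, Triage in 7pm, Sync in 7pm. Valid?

No. Demo feeds into AllHands, so it must come first is not satisfied.

Yara needs to be at both Onboarding and AllHands — holds.
AllHands must start at one of 3pm through 8pm (inclusive) — holds.
There are 3 rooms available — holds.
Mira needs to be at both Roadmap and Sync — holds.
Demo feeds into AllHands, so it must come first — violated.
The latest acceptable start time for Hiring is 3pm — holds.
The Sync can't start until after the DesignReview — holds.
Zed needs to be at both DesignReview and AllHands — holds.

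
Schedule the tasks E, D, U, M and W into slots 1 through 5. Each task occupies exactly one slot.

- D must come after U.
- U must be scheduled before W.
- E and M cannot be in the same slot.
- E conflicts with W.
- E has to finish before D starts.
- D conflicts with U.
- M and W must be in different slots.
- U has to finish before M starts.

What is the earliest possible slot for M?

Precedence pushes M to at least 2.
M at 2 is achievable: W -> 3, U -> 1, M -> 2, E -> 1, D -> 2.

2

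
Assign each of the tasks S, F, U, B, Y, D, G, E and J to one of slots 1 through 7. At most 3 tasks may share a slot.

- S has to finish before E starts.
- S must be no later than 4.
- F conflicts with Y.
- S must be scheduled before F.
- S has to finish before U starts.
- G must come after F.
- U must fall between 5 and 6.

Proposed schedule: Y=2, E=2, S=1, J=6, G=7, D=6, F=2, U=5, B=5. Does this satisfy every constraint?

No — it violates: F conflicts with Y

G must come after F — holds.
U must fall between 5 and 6 — holds.
S has to finish before U starts — holds.
At most 3 tasks may share a slot — holds.
S must be scheduled before F — holds.
S has to finish before E starts — holds.
S must be no later than 4 — holds.
F conflicts with Y — violated.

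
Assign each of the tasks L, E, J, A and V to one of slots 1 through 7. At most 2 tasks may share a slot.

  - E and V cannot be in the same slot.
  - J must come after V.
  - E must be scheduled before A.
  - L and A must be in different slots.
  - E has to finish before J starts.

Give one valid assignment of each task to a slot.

V=2; A=2; E=1; J=3; L=1

Checking: E(1) before J(3); V(2) before J(3); E(1) before A(2); E(1) != V(2); L(1) != A(2); max 2 per slot (cap 2).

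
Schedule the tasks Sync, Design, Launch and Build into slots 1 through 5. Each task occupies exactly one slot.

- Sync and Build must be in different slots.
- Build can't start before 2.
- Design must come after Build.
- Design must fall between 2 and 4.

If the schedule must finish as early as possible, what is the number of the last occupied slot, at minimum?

3

The precedence chain requires at least 2 distinct slots.
Propagating the time windows through the other constraints, Design can't land before 3, so the schedule must run through at least slot 3.
3 works (last occupied slot: 3): for example Launch=1, Design=3, Build=2, Sync=1.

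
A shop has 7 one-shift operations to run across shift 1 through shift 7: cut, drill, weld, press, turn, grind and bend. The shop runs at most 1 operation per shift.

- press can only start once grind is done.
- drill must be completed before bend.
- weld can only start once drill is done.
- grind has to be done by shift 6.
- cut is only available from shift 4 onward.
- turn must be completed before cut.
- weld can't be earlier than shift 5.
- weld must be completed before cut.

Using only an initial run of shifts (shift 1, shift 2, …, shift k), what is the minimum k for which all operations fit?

7 shifts

The precedence chain requires at least 3 distinct shifts.
With at most 1 per shift and 7 operations, at least 7 shifts are needed.
Propagating the time windows through the other constraints, cut can't land before shift 6, so the schedule must run through at least shift 6.
7 works (last occupied shift: shift 7): for example bend in shift 7, cut in shift 6, press in shift 3, weld in shift 5, turn in shift 4, drill in shift 2, grind in shift 1.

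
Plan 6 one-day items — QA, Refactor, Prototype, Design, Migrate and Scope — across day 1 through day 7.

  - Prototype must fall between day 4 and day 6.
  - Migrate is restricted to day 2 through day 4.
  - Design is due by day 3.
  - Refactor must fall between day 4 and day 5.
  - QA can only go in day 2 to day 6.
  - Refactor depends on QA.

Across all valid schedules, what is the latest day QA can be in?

QA is available from day 2; QA's own window allows nothing later than day 6; downstream work caps QA at day 4.
QA at day 4 is achievable: Design -> day 1; Migrate -> day 2; QA -> day 4; Scope -> day 1; Prototype -> day 4; Refactor -> day 5.

day 4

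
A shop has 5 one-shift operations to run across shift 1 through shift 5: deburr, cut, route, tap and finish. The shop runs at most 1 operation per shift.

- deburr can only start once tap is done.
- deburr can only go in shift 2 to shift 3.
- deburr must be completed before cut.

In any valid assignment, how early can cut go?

Precedence pushes cut to at least shift 3.
cut at shift 3 is achievable: cut=shift 3, finish=shift 5, deburr=shift 2, route=shift 4, tap=shift 1.

shift 3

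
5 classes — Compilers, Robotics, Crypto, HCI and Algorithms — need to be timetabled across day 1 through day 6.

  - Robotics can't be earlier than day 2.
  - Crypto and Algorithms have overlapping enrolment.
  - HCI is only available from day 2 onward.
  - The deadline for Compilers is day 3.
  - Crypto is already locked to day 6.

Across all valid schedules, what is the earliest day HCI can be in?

HCI is available from day 2.
HCI at day 2 is achievable: Compilers=day 1, Algorithms=day 1, Robotics=day 2, HCI=day 2, Crypto=day 6.

day 2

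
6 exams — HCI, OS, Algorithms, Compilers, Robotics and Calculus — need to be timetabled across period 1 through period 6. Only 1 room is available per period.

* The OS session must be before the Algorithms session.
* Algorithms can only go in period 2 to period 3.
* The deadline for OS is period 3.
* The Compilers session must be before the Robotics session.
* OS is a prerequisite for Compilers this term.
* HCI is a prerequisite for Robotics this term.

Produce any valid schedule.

Compilers -> period 3, Algorithms -> period 2, Calculus -> period 6, HCI -> period 4, Robotics -> period 5, OS -> period 1

Checking: OS(period 1) before Compilers(period 3); OS(period 1) before Algorithms(period 2); Compilers(period 3) before Robotics(period 5); HCI(period 4) before Robotics(period 5); Algorithms=period 2 in [period 2,period 3]; OS=period 1 in [period 1,period 3]; max 1 per period (cap 1).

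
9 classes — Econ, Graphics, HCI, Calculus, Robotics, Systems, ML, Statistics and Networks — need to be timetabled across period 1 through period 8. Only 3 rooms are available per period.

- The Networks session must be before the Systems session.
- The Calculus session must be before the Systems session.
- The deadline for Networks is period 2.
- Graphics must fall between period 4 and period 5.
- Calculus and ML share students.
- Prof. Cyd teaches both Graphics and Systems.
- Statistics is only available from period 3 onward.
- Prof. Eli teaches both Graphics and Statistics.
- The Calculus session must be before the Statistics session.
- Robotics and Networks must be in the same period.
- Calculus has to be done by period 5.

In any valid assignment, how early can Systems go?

Precedence pushes Systems to at least period 2.
Systems at period 2 is achievable: Graphics -> period 4; Calculus -> period 1; Econ -> period 2; Systems -> period 2; Robotics -> period 1; Networks -> period 1; Statistics -> period 3; HCI -> period 2; ML -> period 3.

period 2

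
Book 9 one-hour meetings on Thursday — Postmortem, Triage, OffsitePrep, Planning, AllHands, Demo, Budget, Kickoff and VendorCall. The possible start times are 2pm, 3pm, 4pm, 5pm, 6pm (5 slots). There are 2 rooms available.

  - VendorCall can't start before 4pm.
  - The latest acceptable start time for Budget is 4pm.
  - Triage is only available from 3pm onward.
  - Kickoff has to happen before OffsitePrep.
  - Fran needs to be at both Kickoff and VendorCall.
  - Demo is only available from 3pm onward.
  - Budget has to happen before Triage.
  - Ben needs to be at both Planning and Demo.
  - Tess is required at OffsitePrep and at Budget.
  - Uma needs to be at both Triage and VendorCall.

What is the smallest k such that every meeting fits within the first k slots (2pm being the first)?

5

The precedence chain requires at least 2 distinct slots.
With at most 2 per slot and 9 meetings, at least 5 slots are needed.
VendorCall can't be placed before 4pm — that is slot 3 counting from 2pm — so the schedule must run through at least 3 slots.
5 works (last occupied slot: 6pm): for example Planning=5pm; OffsitePrep=4pm; Demo=3pm; Kickoff=2pm; Budget=2pm; Postmortem=5pm; VendorCall=4pm; AllHands=6pm; Triage=3pm.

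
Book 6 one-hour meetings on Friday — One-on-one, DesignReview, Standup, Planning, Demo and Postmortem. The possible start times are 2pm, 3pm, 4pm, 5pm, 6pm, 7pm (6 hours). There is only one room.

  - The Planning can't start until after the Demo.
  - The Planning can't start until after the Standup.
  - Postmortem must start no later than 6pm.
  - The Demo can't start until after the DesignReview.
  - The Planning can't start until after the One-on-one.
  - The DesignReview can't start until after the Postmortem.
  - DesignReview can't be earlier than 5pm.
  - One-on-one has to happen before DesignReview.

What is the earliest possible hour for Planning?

Precedence pushes Planning to at least 7pm.
Planning at 7pm is achievable: Demo -> 6pm; Planning -> 7pm; Postmortem -> 2pm; DesignReview -> 5pm; One-on-one -> 3pm; Standup -> 4pm.

7pm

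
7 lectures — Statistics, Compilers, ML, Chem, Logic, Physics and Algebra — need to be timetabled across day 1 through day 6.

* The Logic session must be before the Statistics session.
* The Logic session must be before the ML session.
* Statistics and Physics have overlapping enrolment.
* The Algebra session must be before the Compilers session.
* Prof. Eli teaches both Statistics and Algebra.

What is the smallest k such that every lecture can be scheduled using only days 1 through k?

The precedence chain requires at least 2 distinct days.
2 works (last occupied day: day 2): for example Physics -> day 1, Compilers -> day 2, ML -> day 2, Logic -> day 1, Algebra -> day 1, Statistics -> day 2, Chem -> day 1.

2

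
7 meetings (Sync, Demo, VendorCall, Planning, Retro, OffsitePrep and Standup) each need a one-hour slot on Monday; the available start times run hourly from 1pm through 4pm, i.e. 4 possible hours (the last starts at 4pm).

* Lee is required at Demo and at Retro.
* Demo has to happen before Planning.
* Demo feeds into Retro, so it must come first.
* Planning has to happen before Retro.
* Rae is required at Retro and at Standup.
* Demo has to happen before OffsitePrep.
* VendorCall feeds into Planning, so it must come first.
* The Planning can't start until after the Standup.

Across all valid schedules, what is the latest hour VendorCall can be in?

Downstream work caps VendorCall at 2pm.
VendorCall at 2pm is achievable: VendorCall in 2pm; Planning in 3pm; OffsitePrep in 2pm; Standup in 1pm; Sync in 1pm; Retro in 4pm; Demo in 1pm.

2pm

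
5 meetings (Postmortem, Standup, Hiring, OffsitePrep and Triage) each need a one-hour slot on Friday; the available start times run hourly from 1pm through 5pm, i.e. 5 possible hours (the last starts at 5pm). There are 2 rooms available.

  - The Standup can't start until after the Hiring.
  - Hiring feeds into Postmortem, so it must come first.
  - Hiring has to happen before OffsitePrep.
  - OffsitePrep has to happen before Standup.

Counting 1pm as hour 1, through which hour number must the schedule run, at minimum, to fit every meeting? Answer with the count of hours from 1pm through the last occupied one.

The precedence chain requires at least 3 distinct hours.
With at most 2 per hour and 5 meetings, at least 3 hours are needed.
3 works (last occupied hour: 3pm): for example Postmortem=2pm; Hiring=1pm; OffsitePrep=2pm; Triage=1pm; Standup=3pm.

3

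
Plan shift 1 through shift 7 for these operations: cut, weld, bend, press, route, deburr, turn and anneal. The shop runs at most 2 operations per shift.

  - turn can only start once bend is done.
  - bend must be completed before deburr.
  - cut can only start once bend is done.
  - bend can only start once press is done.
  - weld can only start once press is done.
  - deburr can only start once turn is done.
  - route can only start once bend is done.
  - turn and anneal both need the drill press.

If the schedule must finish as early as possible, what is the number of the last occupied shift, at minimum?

The precedence chain requires at least 4 distinct shifts.
With at most 2 per shift and 8 operations, at least 4 shifts are needed.
4 works (last occupied shift: shift 4): for example turn=shift 3; weld=shift 2; deburr=shift 4; bend=shift 2; cut=shift 3; anneal=shift 1; route=shift 4; press=shift 1.

4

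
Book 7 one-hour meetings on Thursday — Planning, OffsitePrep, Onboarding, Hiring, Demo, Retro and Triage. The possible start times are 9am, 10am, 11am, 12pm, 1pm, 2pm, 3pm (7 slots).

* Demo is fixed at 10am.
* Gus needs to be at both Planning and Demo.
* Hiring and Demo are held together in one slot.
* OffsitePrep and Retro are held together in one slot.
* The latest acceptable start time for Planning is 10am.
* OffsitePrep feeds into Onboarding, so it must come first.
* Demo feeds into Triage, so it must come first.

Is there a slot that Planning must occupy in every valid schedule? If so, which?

Planning's window is 9am–10am.
Demo is fixed at 10am, and Planning can't share a slot with Demo.
So Planning must be 9am.

9am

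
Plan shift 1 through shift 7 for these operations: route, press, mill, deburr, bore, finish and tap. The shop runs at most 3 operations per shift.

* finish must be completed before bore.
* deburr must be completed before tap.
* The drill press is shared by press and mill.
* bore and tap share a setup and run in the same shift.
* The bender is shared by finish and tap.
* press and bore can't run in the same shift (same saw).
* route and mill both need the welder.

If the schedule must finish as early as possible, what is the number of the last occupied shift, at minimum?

3

The precedence chain requires at least 2 distinct shifts.
With at most 3 per shift and 7 operations, at least 3 shifts are needed.
3 works (last occupied shift: shift 3): for example press in shift 3, finish in shift 1, mill in shift 2, tap in shift 2, deburr in shift 1, route in shift 1, bore in shift 2.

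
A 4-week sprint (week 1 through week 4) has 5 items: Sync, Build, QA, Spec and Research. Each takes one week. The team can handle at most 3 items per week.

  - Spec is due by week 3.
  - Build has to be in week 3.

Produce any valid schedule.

Research -> week 2, Spec -> week 1, Sync -> week 1, Build -> week 3, QA -> week 1

Checking: Build=week 3 in [week 3,week 3]; Spec=week 1 in [week 1,week 3]; max 3 per week (cap 3).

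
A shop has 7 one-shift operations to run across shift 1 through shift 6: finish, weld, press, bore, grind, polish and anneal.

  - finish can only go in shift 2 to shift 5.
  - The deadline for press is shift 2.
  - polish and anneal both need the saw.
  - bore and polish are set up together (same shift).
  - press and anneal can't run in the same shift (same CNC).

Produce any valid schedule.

press in shift 1, polish in shift 1, bore in shift 1, grind in shift 1, weld in shift 1, finish in shift 2, anneal in shift 2

Checking: press(shift 1) != anneal(shift 2); polish(shift 1) != anneal(shift 2); bore = polish = shift 1; finish=shift 2 in [shift 2,shift 5]; press=shift 1 in [shift 1,shift 2].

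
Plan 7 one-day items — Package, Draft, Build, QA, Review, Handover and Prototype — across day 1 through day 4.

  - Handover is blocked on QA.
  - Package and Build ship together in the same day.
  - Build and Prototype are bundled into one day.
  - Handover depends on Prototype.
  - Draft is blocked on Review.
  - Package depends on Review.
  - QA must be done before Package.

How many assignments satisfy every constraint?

Splitting on Package: it can be day 2 (6), day 3 (10). Listing each branch's schedules as (Draft, Build, QA, Review, Handover, Prototype) by day number:
Package=day 2: (2,2,1,1,3,2) (2,2,1,1,4,2) (3,2,1,1,3,2) (3,2,1,1,4,2) (4,2,1,1,3,2) (4,2,1,1,4,2) — 6.
Package=day 3: (2,3,1,1,4,3) (2,3,2,1,4,3) (3,3,1,1,4,3) (3,3,1,2,4,3) (3,3,2,1,4,3) (3,3,2,2,4,3) (4,3,1,1,4,3) (4,3,1,2,4,3) (4,3,2,1,4,3) (4,3,2,2,4,3) — 10.
Summing: 6 + 10 = 16.

16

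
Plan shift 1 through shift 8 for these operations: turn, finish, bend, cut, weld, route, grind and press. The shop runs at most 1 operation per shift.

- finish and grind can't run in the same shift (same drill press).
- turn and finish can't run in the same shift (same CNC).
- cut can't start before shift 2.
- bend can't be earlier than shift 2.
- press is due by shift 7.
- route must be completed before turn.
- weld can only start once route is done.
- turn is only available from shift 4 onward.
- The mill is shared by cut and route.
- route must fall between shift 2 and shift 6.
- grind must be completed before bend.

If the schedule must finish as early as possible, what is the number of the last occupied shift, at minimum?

8

The precedence chain requires at least 2 distinct shifts.
With at most 1 per shift and 8 operations, at least 8 shifts are needed.
turn can't be placed before shift 4, so the schedule must run through at least shift 4.
8 works (last occupied shift: shift 8): for example finish=shift 8, cut=shift 5, turn=shift 4, weld=shift 7, bend=shift 3, grind=shift 1, press=shift 6, route=shift 2.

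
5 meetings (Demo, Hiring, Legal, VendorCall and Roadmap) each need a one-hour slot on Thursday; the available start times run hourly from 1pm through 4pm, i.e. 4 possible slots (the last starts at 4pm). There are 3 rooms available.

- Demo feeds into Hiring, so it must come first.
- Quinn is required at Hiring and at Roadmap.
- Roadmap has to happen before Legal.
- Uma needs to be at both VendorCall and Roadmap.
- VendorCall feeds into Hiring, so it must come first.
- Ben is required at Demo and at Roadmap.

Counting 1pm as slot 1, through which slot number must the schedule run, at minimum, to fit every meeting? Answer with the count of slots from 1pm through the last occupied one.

The precedence chain requires at least 2 distinct slots.
With at most 3 per slot and 5 meetings, at least 2 slots are needed.
Could 2 slots be enough, i.e. nothing placed later than 2pm? No: Legal must come after Roadmap (at 1pm or later) → {2pm}; Roadmap must come before Legal (at 2pm or earlier) → {1pm}; Hiring must come after VendorCall (at 1pm or later) → {2pm}; Demo must come before Hiring (at 2pm or earlier) → {1pm}; Roadmap can't share with Demo (1pm) → nothing is left.
So 2 slots is not enough.
3 works (last occupied slot: 3pm): for example Legal in 3pm; Roadmap in 2pm; Hiring in 3pm; Demo in 1pm; VendorCall in 1pm.

3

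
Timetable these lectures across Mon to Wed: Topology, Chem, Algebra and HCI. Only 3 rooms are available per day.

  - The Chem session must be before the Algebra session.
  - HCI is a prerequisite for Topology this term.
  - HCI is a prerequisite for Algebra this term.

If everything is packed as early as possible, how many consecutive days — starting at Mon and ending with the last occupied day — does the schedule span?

2 days

The precedence chain requires at least 2 distinct days.
With at most 3 per day and 4 lectures, at least 2 days are needed.
2 works (last occupied day: Tue): for example Chem=Mon; Algebra=Tue; HCI=Mon; Topology=Tue.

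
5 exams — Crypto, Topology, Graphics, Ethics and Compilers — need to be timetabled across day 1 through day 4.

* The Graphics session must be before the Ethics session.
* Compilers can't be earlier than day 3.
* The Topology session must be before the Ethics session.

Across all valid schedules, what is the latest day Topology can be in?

day 3

Downstream work caps Topology at day 3.
Topology at day 3 is achievable: Topology=day 3; Ethics=day 4; Crypto=day 1; Graphics=day 1; Compilers=day 3.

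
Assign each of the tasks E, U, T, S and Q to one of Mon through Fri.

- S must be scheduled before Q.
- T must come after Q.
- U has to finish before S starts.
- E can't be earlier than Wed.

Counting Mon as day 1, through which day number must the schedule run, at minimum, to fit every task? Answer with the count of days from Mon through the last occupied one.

4

The precedence chain requires at least 4 distinct days.
4 works (last occupied day: Thu): for example U in Mon; E in Wed; T in Thu; S in Tue; Q in Wed.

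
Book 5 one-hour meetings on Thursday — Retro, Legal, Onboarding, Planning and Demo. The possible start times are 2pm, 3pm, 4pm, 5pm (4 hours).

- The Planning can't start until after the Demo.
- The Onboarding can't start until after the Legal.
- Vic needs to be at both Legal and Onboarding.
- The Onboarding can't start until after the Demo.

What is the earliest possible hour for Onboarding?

Precedence pushes Onboarding to at least 3pm.
Onboarding at 3pm is achievable: Retro in 2pm, Planning in 3pm, Legal in 2pm, Demo in 2pm, Onboarding in 3pm.

3pm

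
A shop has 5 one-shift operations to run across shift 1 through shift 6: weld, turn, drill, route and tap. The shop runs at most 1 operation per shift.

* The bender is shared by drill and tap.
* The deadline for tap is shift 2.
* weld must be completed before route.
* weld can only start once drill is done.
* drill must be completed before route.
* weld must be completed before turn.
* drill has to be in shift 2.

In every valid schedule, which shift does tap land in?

shift 1

tap's window is shift 1–shift 2.
drill is fixed at shift 2, and tap can't share a shift with drill.
So tap must be shift 1.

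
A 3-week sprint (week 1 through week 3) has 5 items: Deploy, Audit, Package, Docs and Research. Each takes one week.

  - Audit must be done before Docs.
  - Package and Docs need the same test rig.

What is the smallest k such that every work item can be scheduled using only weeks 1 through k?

2 weeks

The precedence chain requires at least 2 distinct weeks.
2 works (last occupied week: week 2): for example Deploy in week 1; Package in week 1; Docs in week 2; Research in week 1; Audit in week 1.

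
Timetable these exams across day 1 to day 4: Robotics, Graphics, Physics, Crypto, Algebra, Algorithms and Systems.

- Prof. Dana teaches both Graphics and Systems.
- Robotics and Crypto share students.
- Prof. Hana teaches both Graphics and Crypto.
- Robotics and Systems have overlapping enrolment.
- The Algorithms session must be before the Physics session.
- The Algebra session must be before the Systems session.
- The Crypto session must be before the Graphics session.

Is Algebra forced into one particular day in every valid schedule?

Algebra can be day 1 (e.g. Robotics -> day 2; Systems -> day 3; Physics -> day 2; Algebra -> day 1; Crypto -> day 1; Algorithms -> day 1; Graphics -> day 2) or day 2 (e.g. Algebra in day 2, Graphics in day 2, Crypto in day 1, Robotics in day 2, Systems in day 3, Physics in day 2, Algorithms in day 1).

No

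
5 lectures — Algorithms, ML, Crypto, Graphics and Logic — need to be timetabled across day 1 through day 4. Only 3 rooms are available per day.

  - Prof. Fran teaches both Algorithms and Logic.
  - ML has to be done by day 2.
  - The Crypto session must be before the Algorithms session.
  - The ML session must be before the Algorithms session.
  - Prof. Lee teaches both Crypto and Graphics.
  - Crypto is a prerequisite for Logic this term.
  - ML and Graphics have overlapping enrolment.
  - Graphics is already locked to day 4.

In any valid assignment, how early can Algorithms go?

Precedence pushes Algorithms to at least day 2.
Algorithms at day 2 is achievable: Graphics=day 4; Algorithms=day 2; ML=day 1; Crypto=day 1; Logic=day 3.

day 2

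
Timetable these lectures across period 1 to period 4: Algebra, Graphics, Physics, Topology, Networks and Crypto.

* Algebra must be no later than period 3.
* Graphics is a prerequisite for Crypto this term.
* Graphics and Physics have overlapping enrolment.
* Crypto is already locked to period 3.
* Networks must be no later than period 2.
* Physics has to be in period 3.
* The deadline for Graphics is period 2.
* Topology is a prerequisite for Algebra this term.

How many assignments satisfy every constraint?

12

Splitting on Algebra: it can be period 2 (4), period 3 (8). Listing each branch's schedules as (Graphics, Physics, Topology, Networks, Crypto) by period number:
Algebra=period 2: (1,3,1,1,3) (1,3,1,2,3) (2,3,1,1,3) (2,3,1,2,3) — 4.
Algebra=period 3: (1,3,1,1,3) (1,3,1,2,3) (1,3,2,1,3) (1,3,2,2,3) (2,3,1,1,3) (2,3,1,2,3) (2,3,2,1,3) (2,3,2,2,3) — 8.
Summing: 4 + 8 = 12.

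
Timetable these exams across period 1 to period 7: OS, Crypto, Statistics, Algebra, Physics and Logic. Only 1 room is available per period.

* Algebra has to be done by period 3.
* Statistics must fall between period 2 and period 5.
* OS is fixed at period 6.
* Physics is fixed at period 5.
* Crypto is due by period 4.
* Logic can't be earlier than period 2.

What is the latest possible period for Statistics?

Statistics is available from period 2; Statistics's own window allows nothing later than period 5.
Statistics at period 4 is achievable: Algebra -> period 1, OS -> period 6, Statistics -> period 4, Crypto -> period 2, Logic -> period 3, Physics -> period 5.
Nothing later works — the capacity limit rule out every period after period 4.

period 4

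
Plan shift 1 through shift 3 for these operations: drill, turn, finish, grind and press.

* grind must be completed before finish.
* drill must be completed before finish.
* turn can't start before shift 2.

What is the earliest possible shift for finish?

Precedence pushes finish to at least shift 2.
finish at shift 2 is achievable: turn=shift 2; finish=shift 2; grind=shift 1; press=shift 1; drill=shift 1.

shift 2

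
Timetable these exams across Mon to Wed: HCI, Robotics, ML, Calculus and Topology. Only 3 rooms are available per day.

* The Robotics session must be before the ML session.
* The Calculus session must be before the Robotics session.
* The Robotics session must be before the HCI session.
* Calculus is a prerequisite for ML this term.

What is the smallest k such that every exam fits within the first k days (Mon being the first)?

The precedence chain requires at least 3 distinct days.
With at most 3 per day and 5 exams, at least 2 days are needed.
3 works (last occupied day: Wed): for example HCI=Wed; Topology=Mon; Robotics=Tue; Calculus=Mon; ML=Wed.

3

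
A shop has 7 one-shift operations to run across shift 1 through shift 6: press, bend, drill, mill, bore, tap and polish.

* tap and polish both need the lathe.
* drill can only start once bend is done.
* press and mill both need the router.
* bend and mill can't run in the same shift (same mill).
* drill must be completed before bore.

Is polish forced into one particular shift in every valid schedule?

No

polish can be shift 1 (e.g. press in shift 1, mill in shift 2, polish in shift 1, drill in shift 2, bend in shift 1, bore in shift 3, tap in shift 2) or shift 2 (e.g. mill in shift 2; tap in shift 1; bore in shift 3; polish in shift 2; press in shift 1; bend in shift 1; drill in shift 2).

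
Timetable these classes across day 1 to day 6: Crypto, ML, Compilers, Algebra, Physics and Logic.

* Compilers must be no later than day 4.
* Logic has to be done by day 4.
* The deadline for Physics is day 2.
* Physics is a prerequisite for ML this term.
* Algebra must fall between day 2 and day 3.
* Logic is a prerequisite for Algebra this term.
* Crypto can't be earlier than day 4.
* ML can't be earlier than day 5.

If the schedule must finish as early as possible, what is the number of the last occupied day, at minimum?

5

The precedence chain requires at least 2 distinct days.
ML can't be placed before day 5, so the schedule must run through at least day 5.
5 works (last occupied day: day 5): for example Crypto=day 4; Physics=day 1; Logic=day 1; Algebra=day 2; Compilers=day 1; ML=day 5.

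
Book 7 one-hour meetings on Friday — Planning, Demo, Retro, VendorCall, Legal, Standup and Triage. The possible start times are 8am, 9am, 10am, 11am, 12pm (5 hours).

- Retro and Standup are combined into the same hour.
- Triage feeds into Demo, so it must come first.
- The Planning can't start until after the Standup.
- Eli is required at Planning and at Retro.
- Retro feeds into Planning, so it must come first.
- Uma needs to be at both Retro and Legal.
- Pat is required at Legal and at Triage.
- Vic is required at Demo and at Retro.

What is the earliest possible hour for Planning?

9am

Precedence pushes Planning to at least 9am.
Planning at 9am is achievable: VendorCall=8am; Planning=9am; Demo=9am; Standup=8am; Retro=8am; Legal=9am; Triage=8am.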